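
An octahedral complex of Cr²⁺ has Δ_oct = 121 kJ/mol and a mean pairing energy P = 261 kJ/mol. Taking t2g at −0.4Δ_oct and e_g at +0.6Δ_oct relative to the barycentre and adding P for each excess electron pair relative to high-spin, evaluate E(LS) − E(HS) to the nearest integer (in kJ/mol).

Group 6 minus oxidation state +2 gives a d⁴ configuration for Cr²⁺.
High-spin: t2g^3 e_g^1, CFSE = -0.6Δ_oct = -73 kJ/mol.
Low-spin: t2g^4 e_g^0, orbital CFSE = -1.6Δ_oct = -194 kJ/mol; plus 1 excess pair × P = +261 kJ/mol; total 67 kJ/mol.
The difference is 67 − (-73) = 140 kJ/mol, so high-spin lies lower.

140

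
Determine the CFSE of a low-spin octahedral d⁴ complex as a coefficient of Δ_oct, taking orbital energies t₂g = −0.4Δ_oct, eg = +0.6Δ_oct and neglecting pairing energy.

Configuration: t₂g⁴ eg⁰.
CFSE = 4(-0.4Δ_oct) + 0(0.6Δ_oct) = -1.6Δ_oct + 0.0Δ_oct = -1.6Δ_oct.

-1.6 Δ_oct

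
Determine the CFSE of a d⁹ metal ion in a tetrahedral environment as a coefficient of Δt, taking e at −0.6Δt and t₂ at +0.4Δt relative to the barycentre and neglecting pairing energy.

With tetrahedral geometry the complex is necessarily high-spin.
Configuration: e⁴ t₂⁵.
CFSE = 4(-0.6Δt) + 5(0.4Δt) = -2.4Δt + 2.0Δt = -0.4Δt.

-0.4 Δt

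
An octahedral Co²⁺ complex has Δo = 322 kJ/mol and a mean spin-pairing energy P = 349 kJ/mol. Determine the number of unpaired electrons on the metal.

Co is in group 9, so Co²⁺ is d⁷ (9 − 2 = 7).
Δo < P, so pairing is avoided: the ground state is high-spin.
Configuration: t₂g⁵ eg².
Unpaired electrons: 3.

3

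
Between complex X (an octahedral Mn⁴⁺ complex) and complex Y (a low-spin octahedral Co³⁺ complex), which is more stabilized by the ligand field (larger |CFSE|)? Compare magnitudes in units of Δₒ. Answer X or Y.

X: Mn⁴⁺: group 7, so d-count = 7 − 4 = 3; t2g^3 e_g^0, CFSE = -1.2Δₒ.
Y: Group 9 minus oxidation state +3 gives a d⁶ configuration for Co³⁺; t2g^6 e_g^0, CFSE = -2.4Δₒ.
So Y has the larger |CFSE|.

Y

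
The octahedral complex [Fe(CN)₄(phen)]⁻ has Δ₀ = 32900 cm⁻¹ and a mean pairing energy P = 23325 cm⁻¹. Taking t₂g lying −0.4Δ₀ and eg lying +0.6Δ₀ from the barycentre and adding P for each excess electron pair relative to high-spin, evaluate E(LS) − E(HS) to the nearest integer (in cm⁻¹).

-19150

Ligand charges: 4×(-1) from CN⁻ and 1×(+0) from phen sum to -4; with overall charge -1, Fe is +3.
Group 8 minus oxidation state +3 gives a d⁵ configuration for Fe³⁺.
High-spin d⁵ fills as t₂g³ eg² with CFSE 3(−0.4) + 2(+0.6) = 0.0Δ₀ = 0 cm⁻¹.
For low-spin the configuration is t₂g⁵ eg⁰: orbital energy -2.0 × 32900 = -65800 cm⁻¹, and 2 additional pairs relative to high-spin add 46650 cm⁻¹, giving -19150 cm⁻¹.
The difference is -19150 − (0) = -19150 cm⁻¹, so low-spin lies lower.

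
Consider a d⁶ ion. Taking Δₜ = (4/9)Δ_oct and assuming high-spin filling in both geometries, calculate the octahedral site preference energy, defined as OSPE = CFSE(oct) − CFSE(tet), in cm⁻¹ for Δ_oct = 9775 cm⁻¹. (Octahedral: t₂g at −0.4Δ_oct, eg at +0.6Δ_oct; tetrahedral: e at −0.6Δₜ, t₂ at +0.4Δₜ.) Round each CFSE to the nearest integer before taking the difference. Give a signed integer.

-1303

Octahedral (high-spin): t₂g⁴ eg², CFSE = 4(−0.4) + 2(+0.6) = -0.4Δ_oct = -0.4 × 9775 = -3910 cm⁻¹.
In a tetrahedral site the filling is e³ t₂³: CFSE(tet) = -0.6Δₜ = -0.6 × (4/9)(9775) = -2607 cm⁻¹.
OSPE = CFSE(oct) − CFSE(tet) = -3910 − (-2607) = -1303 cm⁻¹.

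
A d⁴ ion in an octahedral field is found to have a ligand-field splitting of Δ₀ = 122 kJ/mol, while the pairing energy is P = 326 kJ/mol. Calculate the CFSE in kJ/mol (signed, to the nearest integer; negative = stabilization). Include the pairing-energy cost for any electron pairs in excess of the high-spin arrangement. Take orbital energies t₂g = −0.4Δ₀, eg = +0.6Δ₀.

-73

Here Δ₀ < P (122 < 326), so the high-spin state is favoured.
Configuration: t₂g³ eg¹.
Orbital CFSE = -0.6Δ₀ = -0.6 × 122 = -73 kJ/mol.
High-spin has no excess pairs, so no pairing correction applies.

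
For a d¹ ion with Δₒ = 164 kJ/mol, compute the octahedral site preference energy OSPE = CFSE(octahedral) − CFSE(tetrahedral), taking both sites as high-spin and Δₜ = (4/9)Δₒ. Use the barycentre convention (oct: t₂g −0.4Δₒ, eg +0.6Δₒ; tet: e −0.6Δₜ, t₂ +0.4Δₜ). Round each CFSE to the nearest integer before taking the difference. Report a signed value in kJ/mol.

In an octahedral site d¹ (HS) is t₂g¹ eg⁰, giving CFSE(oct) = -0.4Δₒ = -66 kJ/mol.
In a tetrahedral site the filling is e¹ t₂⁰: CFSE(tet) = -0.6Δₜ = -0.6 × (4/9)(164) = -44 kJ/mol.
Subtracting, OSPE = -66 − (-44) = -22 kJ/mol.

-22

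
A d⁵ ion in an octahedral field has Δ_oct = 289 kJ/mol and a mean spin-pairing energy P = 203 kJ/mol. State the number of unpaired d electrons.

1

Here Δ_oct > P (289 > 203), so the low-spin state is favoured.
Configuration: t2g^5 e_g^0.
Unpaired electrons: 1.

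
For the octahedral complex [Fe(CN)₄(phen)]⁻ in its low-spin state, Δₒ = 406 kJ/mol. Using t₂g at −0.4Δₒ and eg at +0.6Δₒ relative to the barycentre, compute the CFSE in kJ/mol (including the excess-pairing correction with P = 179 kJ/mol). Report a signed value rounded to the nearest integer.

Ligand charges: 4×(-1) from CN⁻ and 1×(+0) from phen sum to -4; with overall charge -1, Fe is +3.
Fe sits in group 8; removing 3 electrons leaves Fe³⁺ with 8 − 3 = 5 d electrons.
Configuration: t₂g⁵ eg⁰.
Orbital CFSE = 5(-0.4) + 0(0.6) = -2.0Δₒ = -2.0 × 406 = -812 kJ/mol.
High-spin d⁵ would be t₂g³ eg² with 0 pairs; low-spin has 2, so 2 excess pairs cost +2P = +358 kJ/mol.
Combining: -812 + 358 = -454 kJ/mol.

-454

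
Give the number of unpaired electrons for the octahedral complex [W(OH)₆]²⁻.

2

Each OH⁻ contributes -1; 6 × (-1) = -6. With overall charge -2, W is in the +4 oxidation state.
Group 6 minus oxidation state +4 gives a d² configuration for W⁴⁺.
Configuration: t2g^2 e_g^0, giving 2 unpaired electrons.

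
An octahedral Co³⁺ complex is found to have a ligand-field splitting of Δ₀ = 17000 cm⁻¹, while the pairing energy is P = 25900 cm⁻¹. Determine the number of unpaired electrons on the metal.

4

Co is in group 9, so Co³⁺ is d⁶ (9 − 3 = 6).
Δ₀ < P, so pairing is avoided: the ground state is high-spin.
Filling d⁶ accordingly: t2g^4 e_g^2.
Unpaired electrons: 4.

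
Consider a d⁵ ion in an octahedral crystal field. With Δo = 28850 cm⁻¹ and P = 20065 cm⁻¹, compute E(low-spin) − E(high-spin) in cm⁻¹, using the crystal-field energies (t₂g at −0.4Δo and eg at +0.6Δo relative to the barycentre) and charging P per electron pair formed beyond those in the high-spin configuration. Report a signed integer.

High-spin: t₂g³ eg², CFSE = 0.0Δo = 0 cm⁻¹.
For low-spin the configuration is t₂g⁵ eg⁰: orbital energy -2.0 × 28850 = -57700 cm⁻¹, and 2 additional pairs relative to high-spin add 40130 cm⁻¹, giving -17570 cm⁻¹.
Thus E(LS) − E(HS) = -17570 cm⁻¹.

-17570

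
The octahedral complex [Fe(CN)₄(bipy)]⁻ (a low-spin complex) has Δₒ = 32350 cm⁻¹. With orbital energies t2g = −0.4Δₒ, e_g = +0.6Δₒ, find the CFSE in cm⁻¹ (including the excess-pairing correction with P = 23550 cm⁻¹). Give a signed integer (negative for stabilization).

Ligand charges: 4×(-1) from CN⁻ and 1×(+0) from bipy sum to -4; with overall charge -1, Fe is +3.
Group 8 minus oxidation state +3 gives a d⁵ configuration for Fe³⁺.
Electron filling gives t2g^5 e_g^0.
The orbital stabilization is -2.0Δₒ = -2.0 × 32350 = -64700 cm⁻¹.
High-spin d⁵ would be t2g^3 e_g^2 with 0 pairs; low-spin has 2, so 2 excess pairs cost +2P = +47100 cm⁻¹.
Net CFSE = -64700 + 47100 = -17600 cm⁻¹.

-17600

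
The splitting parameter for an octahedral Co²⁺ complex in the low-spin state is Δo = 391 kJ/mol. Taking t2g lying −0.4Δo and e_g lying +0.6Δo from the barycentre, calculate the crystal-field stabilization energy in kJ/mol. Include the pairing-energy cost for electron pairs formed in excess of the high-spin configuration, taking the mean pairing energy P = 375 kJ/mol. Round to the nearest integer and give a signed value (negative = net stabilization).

-329

Co is in group 9, so Co²⁺ is d⁷ (9 − 2 = 7).
The d⁷ electrons fill as t2g^6 e_g^1.
The orbital stabilization is -1.8Δo = -1.8 × 391 = -704 kJ/mol.
Relative to high-spin t2g^5 e_g^2 (2 paired), the low-spin configuration has 1 additional pair, contributing +1 × 375 = +375 kJ/mol.
Net CFSE = -704 + 375 = -329 kJ/mol.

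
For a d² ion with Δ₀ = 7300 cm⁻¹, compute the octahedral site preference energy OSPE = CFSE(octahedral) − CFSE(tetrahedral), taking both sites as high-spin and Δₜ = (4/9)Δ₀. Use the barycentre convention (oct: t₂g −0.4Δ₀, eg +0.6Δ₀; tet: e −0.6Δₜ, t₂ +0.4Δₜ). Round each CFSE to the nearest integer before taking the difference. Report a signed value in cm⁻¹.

Octahedral (high-spin): t₂g² eg⁰, CFSE = 2(−0.4) + 0(+0.6) = -0.8Δ₀ = -0.8 × 7300 = -5840 cm⁻¹.
Tetrahedral: e² t₂⁰, CFSE = 2(−0.6) + 0(+0.4) = -1.2Δₜ = -1.2 × (4/9) × 7300 = -3893 cm⁻¹.
OSPE = CFSE(oct) − CFSE(tet) = -5840 − (-3893) = -1947 cm⁻¹.

-1947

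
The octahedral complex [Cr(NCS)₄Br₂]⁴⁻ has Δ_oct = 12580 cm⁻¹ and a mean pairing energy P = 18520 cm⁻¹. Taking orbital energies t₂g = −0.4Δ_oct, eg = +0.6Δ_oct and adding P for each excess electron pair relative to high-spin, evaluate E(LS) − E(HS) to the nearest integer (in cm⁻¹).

Ligand charges: 4×(-1) from NCS⁻ and 2×(-1) from Br⁻ sum to -6; with overall charge -4, Cr is +2.
Group 6 minus oxidation state +2 gives a d⁴ configuration for Cr²⁺.
High-spin: t₂g³ eg¹, CFSE = -0.6Δ_oct = -7548 cm⁻¹.
For low-spin the configuration is t₂g⁴ eg⁰: orbital energy -1.6 × 12580 = -20128 cm⁻¹, and 1 additional pair relative to high-spin adds 18520 cm⁻¹, giving -1608 cm⁻¹.
Thus E(LS) − E(HS) = 5940 cm⁻¹.

5940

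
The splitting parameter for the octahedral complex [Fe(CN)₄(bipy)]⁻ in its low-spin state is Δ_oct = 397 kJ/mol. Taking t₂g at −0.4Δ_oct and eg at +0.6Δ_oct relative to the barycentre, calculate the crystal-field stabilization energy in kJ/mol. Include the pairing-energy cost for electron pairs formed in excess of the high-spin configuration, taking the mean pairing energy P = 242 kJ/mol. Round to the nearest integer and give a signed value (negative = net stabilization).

-310

Ligand charges: 4×(-1) from CN⁻ and 1×(+0) from bipy sum to -4; with overall charge -1, Fe is +3.
Fe³⁺: group 8, so d-count = 8 − 3 = 5.
The d⁵ electrons fill as t₂g⁵ eg⁰.
CFSE(orbital) = 5×(-0.4Δ_oct) + 0×(0.6Δ_oct) = -2.0Δ_oct; with Δ_oct = 397 kJ/mol that is -794 kJ/mol.
High-spin d⁵ would be t₂g³ eg² with 0 pairs; low-spin has 2, so 2 excess pairs cost +2P = +484 kJ/mol.
Combining: -794 + 484 = -310 kJ/mol.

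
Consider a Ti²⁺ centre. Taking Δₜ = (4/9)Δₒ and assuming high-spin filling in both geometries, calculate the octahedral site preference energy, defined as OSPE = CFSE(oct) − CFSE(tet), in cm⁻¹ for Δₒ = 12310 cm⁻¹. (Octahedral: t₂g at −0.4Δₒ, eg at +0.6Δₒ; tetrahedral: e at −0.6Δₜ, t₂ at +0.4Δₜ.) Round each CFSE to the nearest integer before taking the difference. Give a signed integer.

Group 4 minus oxidation state +2 gives a d² configuration for Ti²⁺.
In an octahedral site d² (HS) is t₂g² eg⁰, giving CFSE(oct) = -0.8Δₒ = -9848 cm⁻¹.
Tetrahedral e² t₂⁰ gives -1.2Δₜ = -1.2 × (4/9) × 12310 = -6565 cm⁻¹.
OSPE = -9848 − (-6565) = -3283 cm⁻¹.

-3283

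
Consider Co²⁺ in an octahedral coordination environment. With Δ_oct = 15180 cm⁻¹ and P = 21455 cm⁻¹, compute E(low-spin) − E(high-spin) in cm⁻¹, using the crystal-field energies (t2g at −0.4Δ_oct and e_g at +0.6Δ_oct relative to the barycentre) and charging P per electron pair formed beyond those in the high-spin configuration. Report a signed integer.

Co²⁺: group 9, so d-count = 9 − 2 = 7.
In the high-spin limit (t2g^5 e_g^2) the orbital term is -0.8Δ_oct = -12144 cm⁻¹, with no excess pairing.
Low-spin: t2g^6 e_g^1, orbital CFSE = -1.8Δ_oct = -27324 cm⁻¹; plus 1 excess pair × P = +21455 cm⁻¹; total -5869 cm⁻¹.
The difference is -5869 − (-12144) = 6275 cm⁻¹, so high-spin lies lower.

6275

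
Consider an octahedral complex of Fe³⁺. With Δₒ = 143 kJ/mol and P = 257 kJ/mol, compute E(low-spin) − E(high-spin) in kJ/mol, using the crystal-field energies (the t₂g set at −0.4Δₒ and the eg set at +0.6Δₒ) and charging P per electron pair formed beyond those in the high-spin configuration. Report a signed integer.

228

Fe³⁺: group 8, so d-count = 8 − 3 = 5.
High-spin: t₂g³ eg², CFSE = 0.0Δₒ = 0 kJ/mol.
Low-spin t₂g⁵ eg⁰ gives -2.0Δₒ = -286 kJ/mol, but forming 2 extra pairs costs 2P = 514 kJ/mol, so E(LS) = -286 + 514 = 228 kJ/mol.
E(LS) − E(HS) = 228 − (0) = 228 kJ/mol.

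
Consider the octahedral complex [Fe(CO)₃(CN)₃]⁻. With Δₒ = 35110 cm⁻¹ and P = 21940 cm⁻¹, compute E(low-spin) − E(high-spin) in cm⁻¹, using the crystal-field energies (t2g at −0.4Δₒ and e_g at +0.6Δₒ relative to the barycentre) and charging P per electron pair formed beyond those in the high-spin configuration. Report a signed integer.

Ligand charges: 3×(+0) from CO and 3×(-1) from CN⁻ sum to -3; with overall charge -1, Fe is +2.
Group 8 minus oxidation state +2 gives a d⁶ configuration for Fe²⁺.
High-spin: t2g^4 e_g^2, CFSE = -0.4Δₒ = -14044 cm⁻¹.
Low-spin: t2g^6 e_g^0, orbital CFSE = -2.4Δₒ = -84264 cm⁻¹; plus 2 excess pairs × P = +43880 cm⁻¹; total -40384 cm⁻¹.
The difference is -40384 − (-14044) = -26340 cm⁻¹, so low-spin lies lower.

-26340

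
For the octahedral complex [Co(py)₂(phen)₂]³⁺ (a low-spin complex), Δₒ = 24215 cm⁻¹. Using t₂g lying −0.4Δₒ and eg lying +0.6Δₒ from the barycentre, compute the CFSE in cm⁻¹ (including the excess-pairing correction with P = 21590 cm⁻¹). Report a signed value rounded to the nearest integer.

Ligand charges: 2×(+0) from py and 2×(+0) from phen sum to +0; with overall charge +3, Co is +3.
Co sits in group 9; removing 3 electrons leaves Co³⁺ with 9 − 3 = 6 d electrons.
The d⁶ electrons fill as t₂g⁶ eg⁰.
The orbital stabilization is -2.4Δₒ = -2.4 × 24215 = -58116 cm⁻¹.
Pairing penalty: 3 pairs vs 1 in the high-spin reference → 2 extra × P = 43180 cm⁻¹.
Combining: -58116 + 43180 = -14936 cm⁻¹.

-14936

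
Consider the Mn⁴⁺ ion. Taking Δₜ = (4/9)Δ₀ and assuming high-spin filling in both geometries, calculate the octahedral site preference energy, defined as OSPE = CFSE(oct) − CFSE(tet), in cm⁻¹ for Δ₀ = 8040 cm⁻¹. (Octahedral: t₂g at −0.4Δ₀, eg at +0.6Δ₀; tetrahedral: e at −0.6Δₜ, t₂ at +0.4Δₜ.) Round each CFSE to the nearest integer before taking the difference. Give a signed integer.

Mn is in group 7, so Mn⁴⁺ is d³ (7 − 4 = 3).
Octahedral (high-spin): t₂g³ eg⁰, CFSE = 3(−0.4) + 0(+0.6) = -1.2Δ₀ = -1.2 × 8040 = -9648 cm⁻¹.
Tetrahedral: e² t₂¹, CFSE = 2(−0.6) + 1(+0.4) = -0.8Δₜ = -0.8 × (4/9) × 8040 = -2859 cm⁻¹.
OSPE = CFSE(oct) − CFSE(tet) = -9648 − (-2859) = -6789 cm⁻¹.

-6789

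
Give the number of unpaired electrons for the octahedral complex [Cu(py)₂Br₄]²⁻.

1

Ligand charges: 2×(+0) from py and 4×(-1) from Br⁻ sum to -4; with overall charge -2, Cu is +2.
Cu is in group 11, so Cu²⁺ is d⁹ (11 − 2 = 9).
Configuration: t2g^6 e_g^3, giving 1 unpaired electron.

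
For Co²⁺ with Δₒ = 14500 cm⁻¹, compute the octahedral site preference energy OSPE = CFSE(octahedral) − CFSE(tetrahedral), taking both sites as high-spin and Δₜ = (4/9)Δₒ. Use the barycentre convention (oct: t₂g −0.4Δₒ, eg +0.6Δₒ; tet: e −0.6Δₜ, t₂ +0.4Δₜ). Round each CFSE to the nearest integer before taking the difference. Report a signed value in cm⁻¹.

Co is in group 9, so Co²⁺ is d⁷ (9 − 2 = 7).
Octahedral (high-spin): t₂g⁵ eg², CFSE = 5(−0.4) + 2(+0.6) = -0.8Δₒ = -0.8 × 14500 = -11600 cm⁻¹.
Tetrahedral e⁴ t₂³ gives -1.2Δₜ = -1.2 × (4/9) × 14500 = -7733 cm⁻¹.
OSPE = -11600 − (-7733) = -3867 cm⁻¹.

-3867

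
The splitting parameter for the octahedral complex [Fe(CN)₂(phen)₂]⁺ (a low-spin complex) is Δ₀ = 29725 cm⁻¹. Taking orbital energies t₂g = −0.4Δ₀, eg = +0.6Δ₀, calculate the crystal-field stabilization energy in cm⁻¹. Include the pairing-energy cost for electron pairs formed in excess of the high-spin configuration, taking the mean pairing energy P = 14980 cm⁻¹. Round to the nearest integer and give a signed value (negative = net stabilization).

Ligand charges: 2×(-1) from CN⁻ and 2×(+0) from phen sum to -2; with overall charge +1, Fe is +3.
Fe³⁺: group 8, so d-count = 8 − 3 = 5.
Configuration: t₂g⁵ eg⁰.
The orbital stabilization is -2.0Δ₀ = -2.0 × 29725 = -59450 cm⁻¹.
Relative to high-spin t₂g³ eg² (0 paired), the low-spin configuration has 2 additional pairs, contributing +2 × 14980 = +29960 cm⁻¹.
Net CFSE = -59450 + 29960 = -29490 cm⁻¹.

-29490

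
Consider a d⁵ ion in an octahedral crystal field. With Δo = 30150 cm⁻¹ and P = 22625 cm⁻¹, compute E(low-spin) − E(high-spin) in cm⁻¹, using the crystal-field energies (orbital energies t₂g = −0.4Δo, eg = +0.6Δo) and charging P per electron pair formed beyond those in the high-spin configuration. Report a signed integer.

High-spin d⁵ fills as t₂g³ eg² with CFSE 3(−0.4) + 2(+0.6) = 0.0Δo = 0 cm⁻¹.
Low-spin: t₂g⁵ eg⁰, orbital CFSE = -2.0Δo = -60300 cm⁻¹; plus 2 excess pairs × P = +45250 cm⁻¹; total -15050 cm⁻¹.
E(LS) − E(HS) = -15050 − (0) = -15050 cm⁻¹.

-15050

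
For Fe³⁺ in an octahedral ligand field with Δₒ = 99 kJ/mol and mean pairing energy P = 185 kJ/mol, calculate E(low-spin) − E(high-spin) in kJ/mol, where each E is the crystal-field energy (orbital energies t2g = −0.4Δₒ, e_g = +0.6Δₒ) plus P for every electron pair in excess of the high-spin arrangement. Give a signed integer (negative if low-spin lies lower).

Fe is in group 8, so Fe³⁺ is d⁵ (8 − 3 = 5).
High-spin: t2g^3 e_g^2, CFSE = 0.0Δₒ = 0 kJ/mol.
Low-spin: t2g^5 e_g^0, orbital CFSE = -2.0Δₒ = -198 kJ/mol; plus 2 excess pairs × P = +370 kJ/mol; total 172 kJ/mol.
E(LS) − E(HS) = 172 − (0) = 172 kJ/mol.

172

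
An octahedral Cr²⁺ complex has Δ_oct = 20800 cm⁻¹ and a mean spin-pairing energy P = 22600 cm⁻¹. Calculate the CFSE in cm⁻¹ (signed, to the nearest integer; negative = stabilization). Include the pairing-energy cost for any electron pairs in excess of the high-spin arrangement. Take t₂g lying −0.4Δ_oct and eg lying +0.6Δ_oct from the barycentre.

Cr²⁺: group 6, so d-count = 6 − 2 = 4.
Δ_oct < P, so pairing is avoided: the ground state is high-spin.
Configuration: t₂g³ eg¹.
Orbital CFSE = -0.6Δ_oct = -0.6 × 20800 = -12480 cm⁻¹.
High-spin has no excess pairs, so no pairing correction applies.

-12480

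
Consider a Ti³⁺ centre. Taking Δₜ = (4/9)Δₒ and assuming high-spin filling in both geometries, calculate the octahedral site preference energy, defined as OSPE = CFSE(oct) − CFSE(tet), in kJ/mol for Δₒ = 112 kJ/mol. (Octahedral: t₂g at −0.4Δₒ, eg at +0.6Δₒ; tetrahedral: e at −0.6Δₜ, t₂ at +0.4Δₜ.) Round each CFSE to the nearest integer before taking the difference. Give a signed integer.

Ti³⁺: group 4, so d-count = 4 − 3 = 1.
In an octahedral site d¹ (HS) is t2g^1 e_g^0, giving CFSE(oct) = -0.4Δₒ = -45 kJ/mol.
Tetrahedral e^1 t2^0 gives -0.6Δₜ = -0.6 × (4/9) × 112 = -30 kJ/mol.
Subtracting, OSPE = -45 − (-30) = -15 kJ/mol.

-15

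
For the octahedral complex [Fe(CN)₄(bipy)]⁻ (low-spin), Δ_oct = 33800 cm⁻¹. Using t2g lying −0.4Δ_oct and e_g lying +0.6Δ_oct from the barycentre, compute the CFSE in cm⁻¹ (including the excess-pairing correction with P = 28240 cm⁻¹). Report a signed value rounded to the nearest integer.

-11120

Ligand charges: 4×(-1) from CN⁻ and 1×(+0) from bipy sum to -4; with overall charge -1, Fe is +3.
Fe sits in group 8; removing 3 electrons leaves Fe³⁺ with 8 − 3 = 5 d electrons.
Electron filling gives t2g^5 e_g^0.
Orbital CFSE = 5(-0.4) + 0(0.6) = -2.0Δ_oct = -2.0 × 33800 = -67600 cm⁻¹.
Pairing penalty: 2 pairs vs 0 in the high-spin reference → 2 extra × P = 56480 cm⁻¹.
Net CFSE = -67600 + 56480 = -11120 cm⁻¹.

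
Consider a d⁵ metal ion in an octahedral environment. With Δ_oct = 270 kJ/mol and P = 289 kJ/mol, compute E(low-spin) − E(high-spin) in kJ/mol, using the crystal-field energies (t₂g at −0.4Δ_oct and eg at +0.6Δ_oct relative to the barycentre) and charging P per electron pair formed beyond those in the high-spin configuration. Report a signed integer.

38

High-spin d⁵ fills as t₂g³ eg² with CFSE 3(−0.4) + 2(+0.6) = 0.0Δ_oct = 0 kJ/mol.
For low-spin the configuration is t₂g⁵ eg⁰: orbital energy -2.0 × 270 = -540 kJ/mol, and 2 additional pairs relative to high-spin add 578 kJ/mol, giving 38 kJ/mol.
Thus E(LS) − E(HS) = 38 kJ/mol.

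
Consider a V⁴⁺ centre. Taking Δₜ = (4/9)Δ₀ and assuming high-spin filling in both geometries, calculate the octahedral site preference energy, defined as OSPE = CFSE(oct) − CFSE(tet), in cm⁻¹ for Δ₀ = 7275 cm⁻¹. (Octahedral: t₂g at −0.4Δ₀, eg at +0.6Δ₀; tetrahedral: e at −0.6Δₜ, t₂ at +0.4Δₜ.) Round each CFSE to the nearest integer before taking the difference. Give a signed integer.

-970

V sits in group 5; removing 4 electrons leaves V⁴⁺ with 5 − 4 = 1 d electrons.
In an octahedral site d¹ (HS) is t2g^1 e_g^0, giving CFSE(oct) = -0.4Δ₀ = -2910 cm⁻¹.
In a tetrahedral site the filling is e^1 t2^0: CFSE(tet) = -0.6Δₜ = -0.6 × (4/9)(7275) = -1940 cm⁻¹.
OSPE = CFSE(oct) − CFSE(tet) = -2910 − (-1940) = -970 cm⁻¹.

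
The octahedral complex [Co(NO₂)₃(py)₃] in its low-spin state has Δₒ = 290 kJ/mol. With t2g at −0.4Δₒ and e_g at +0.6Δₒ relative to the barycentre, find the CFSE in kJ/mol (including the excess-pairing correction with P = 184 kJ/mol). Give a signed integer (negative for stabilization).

-328

Ligand charges: 3×(-1) from NO₂⁻ and 3×(+0) from py sum to -3; with overall charge +0, Co is +3.
Co is in group 9, so Co³⁺ is d⁶ (9 − 3 = 6).
Configuration: t2g^6 e_g^0.
The orbital stabilization is -2.4Δₒ = -2.4 × 290 = -696 kJ/mol.
Relative to high-spin t2g^4 e_g^2 (1 paired), the low-spin configuration has 2 additional pairs, contributing +2 × 184 = +368 kJ/mol.
Overall CFSE = -696 + 368 = -328 kJ/mol.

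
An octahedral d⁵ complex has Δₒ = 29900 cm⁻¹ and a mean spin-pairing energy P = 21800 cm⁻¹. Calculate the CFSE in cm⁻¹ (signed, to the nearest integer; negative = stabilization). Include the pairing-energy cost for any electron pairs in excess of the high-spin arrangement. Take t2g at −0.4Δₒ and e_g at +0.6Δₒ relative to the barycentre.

Here Δₒ > P (29900 > 21800), so the low-spin state is favoured.
That gives t2g^5 e_g^0.
Orbital CFSE = -2.0Δₒ = -2.0 × 29900 = -59800 cm⁻¹.
Excess pairs vs high-spin: 2 − 0 = 2; pairing cost = +43600 cm⁻¹.
Net CFSE = -59800 + 43600 = -16200 cm⁻¹.

-16200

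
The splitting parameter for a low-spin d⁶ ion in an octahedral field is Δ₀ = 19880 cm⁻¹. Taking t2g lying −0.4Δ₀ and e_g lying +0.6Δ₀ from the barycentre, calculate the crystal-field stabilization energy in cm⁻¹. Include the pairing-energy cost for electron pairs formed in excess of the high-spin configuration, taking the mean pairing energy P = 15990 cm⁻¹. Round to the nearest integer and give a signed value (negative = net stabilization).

Configuration: t2g^6 e_g^0.
Orbital CFSE = 6(-0.4) + 0(0.6) = -2.4Δ₀ = -2.4 × 19880 = -47712 cm⁻¹.
Relative to high-spin t2g^4 e_g^2 (1 paired), the low-spin configuration has 2 additional pairs, contributing +2 × 15990 = +31980 cm⁻¹.
Combining: -47712 + 31980 = -15732 cm⁻¹.

-15732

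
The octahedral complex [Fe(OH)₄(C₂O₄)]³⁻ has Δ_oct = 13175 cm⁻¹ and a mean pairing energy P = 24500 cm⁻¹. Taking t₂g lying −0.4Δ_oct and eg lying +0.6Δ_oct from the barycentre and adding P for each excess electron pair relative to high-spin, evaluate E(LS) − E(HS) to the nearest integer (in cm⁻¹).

22650

Ligand charges: 4×(-1) from OH⁻ and 1×(-2) from C₂O₄²⁻ sum to -6; with overall charge -3, Fe is +3.
Fe³⁺: group 8, so d-count = 8 − 3 = 5.
High-spin d⁵ fills as t₂g³ eg² with CFSE 3(−0.4) + 2(+0.6) = 0.0Δ_oct = 0 cm⁻¹.
For low-spin the configuration is t₂g⁵ eg⁰: orbital energy -2.0 × 13175 = -26350 cm⁻¹, and 2 additional pairs relative to high-spin add 49000 cm⁻¹, giving 22650 cm⁻¹.
Thus E(LS) − E(HS) = 22650 cm⁻¹.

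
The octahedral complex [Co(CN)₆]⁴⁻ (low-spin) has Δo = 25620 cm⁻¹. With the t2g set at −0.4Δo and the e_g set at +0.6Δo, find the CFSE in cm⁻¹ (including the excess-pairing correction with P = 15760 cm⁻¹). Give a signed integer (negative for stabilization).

-30356

Each CN⁻ contributes -1; 6 × (-1) = -6. With overall charge -4, Co is in the +2 oxidation state.
Co²⁺: group 9, so d-count = 9 − 2 = 7.
Configuration: t2g^6 e_g^1.
Orbital CFSE = 6(-0.4) + 1(0.6) = -1.8Δo = -1.8 × 25620 = -46116 cm⁻¹.
Pairing penalty: 3 pairs vs 2 in the high-spin reference → 1 extra × P = 15760 cm⁻¹.
Net CFSE = -46116 + 15760 = -30356 cm⁻¹.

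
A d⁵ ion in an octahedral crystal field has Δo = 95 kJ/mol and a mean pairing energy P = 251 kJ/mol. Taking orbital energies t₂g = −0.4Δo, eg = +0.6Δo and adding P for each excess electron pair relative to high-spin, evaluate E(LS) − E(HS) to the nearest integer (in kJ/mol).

High-spin: t₂g³ eg², CFSE = 0.0Δo = 0 kJ/mol.
For low-spin the configuration is t₂g⁵ eg⁰: orbital energy -2.0 × 95 = -190 kJ/mol, and 2 additional pairs relative to high-spin add 502 kJ/mol, giving 312 kJ/mol.
The difference is 312 − (0) = 312 kJ/mol, so high-spin lies lower.

312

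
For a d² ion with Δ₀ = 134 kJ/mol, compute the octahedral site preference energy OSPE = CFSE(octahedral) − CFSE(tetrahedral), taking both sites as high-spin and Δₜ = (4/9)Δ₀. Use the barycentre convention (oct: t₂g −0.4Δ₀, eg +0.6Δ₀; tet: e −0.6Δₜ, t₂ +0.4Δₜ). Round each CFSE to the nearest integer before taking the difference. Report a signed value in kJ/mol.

Octahedral (high-spin): t2g^2 e_g^0, CFSE = 2(−0.4) + 0(+0.6) = -0.8Δ₀ = -0.8 × 134 = -107 kJ/mol.
Tetrahedral: e^2 t2^0, CFSE = 2(−0.6) + 0(+0.4) = -1.2Δₜ = -1.2 × (4/9) × 134 = -71 kJ/mol.
OSPE = CFSE(oct) − CFSE(tet) = -107 − (-71) = -36 kJ/mol.

-36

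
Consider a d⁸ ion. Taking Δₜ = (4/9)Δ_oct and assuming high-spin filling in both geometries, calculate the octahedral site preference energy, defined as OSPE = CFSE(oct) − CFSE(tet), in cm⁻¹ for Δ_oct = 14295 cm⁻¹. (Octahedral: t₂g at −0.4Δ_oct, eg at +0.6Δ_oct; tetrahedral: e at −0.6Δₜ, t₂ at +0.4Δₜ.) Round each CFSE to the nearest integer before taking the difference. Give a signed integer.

In an octahedral site d⁸ (HS) is t₂g⁶ eg², giving CFSE(oct) = -1.2Δ_oct = -17154 cm⁻¹.
In a tetrahedral site the filling is e⁴ t₂⁴: CFSE(tet) = -0.8Δₜ = -0.8 × (4/9)(14295) = -5083 cm⁻¹.
OSPE = -17154 − (-5083) = -12071 cm⁻¹.

-12071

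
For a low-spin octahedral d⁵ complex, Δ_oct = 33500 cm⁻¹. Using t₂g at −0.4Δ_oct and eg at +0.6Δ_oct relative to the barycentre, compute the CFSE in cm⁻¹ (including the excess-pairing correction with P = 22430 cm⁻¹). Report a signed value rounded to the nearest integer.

Configuration: t₂g⁵ eg⁰.
CFSE(orbital) = 5×(-0.4Δ_oct) + 0×(0.6Δ_oct) = -2.0Δ_oct; with Δ_oct = 33500 cm⁻¹ that is -67000 cm⁻¹.
Pairing penalty: 2 pairs vs 0 in the high-spin reference → 2 extra × P = 44860 cm⁻¹.
Net CFSE = -67000 + 44860 = -22140 cm⁻¹.

-22140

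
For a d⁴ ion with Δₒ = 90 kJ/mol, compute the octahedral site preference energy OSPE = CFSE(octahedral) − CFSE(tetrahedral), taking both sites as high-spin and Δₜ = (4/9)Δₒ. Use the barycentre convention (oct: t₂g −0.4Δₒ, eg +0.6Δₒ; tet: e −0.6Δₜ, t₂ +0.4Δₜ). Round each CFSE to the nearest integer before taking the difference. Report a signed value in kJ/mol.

-38

Octahedral high-spin t₂g³ eg¹: CFSE = -0.6 × 90 = -54 kJ/mol.
In a tetrahedral site the filling is e² t₂²: CFSE(tet) = -0.4Δₜ = -0.4 × (4/9)(90) = -16 kJ/mol.
Subtracting, OSPE = -54 − (-16) = -38 kJ/mol.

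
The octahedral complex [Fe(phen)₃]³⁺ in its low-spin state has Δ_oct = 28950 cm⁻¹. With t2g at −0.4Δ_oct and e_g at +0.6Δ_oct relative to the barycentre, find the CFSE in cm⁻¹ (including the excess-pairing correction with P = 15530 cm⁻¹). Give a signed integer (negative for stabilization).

-26840

phen is neutral, so the +3 overall charge sits on Fe: oxidation state +3.
Fe is in group 8, so Fe³⁺ is d⁵ (8 − 3 = 5).
Configuration: t2g^5 e_g^0.
Orbital CFSE = 5(-0.4) + 0(0.6) = -2.0Δ_oct = -2.0 × 28950 = -57900 cm⁻¹.
Relative to high-spin t2g^3 e_g^2 (0 paired), the low-spin configuration has 2 additional pairs, contributing +2 × 15530 = +31060 cm⁻¹.
Net CFSE = -57900 + 31060 = -26840 cm⁻¹.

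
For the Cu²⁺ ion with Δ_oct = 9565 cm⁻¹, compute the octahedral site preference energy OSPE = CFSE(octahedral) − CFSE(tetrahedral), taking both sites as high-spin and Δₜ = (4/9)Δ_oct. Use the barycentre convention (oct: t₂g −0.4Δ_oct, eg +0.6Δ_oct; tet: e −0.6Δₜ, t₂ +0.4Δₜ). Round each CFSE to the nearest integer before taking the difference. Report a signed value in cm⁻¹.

-4039

Cu sits in group 11; removing 2 electrons leaves Cu²⁺ with 11 − 2 = 9 d electrons.
Octahedral (high-spin): t2g^6 e_g^3, CFSE = 6(−0.4) + 3(+0.6) = -0.6Δ_oct = -0.6 × 9565 = -5739 cm⁻¹.
In a tetrahedral site the filling is e^4 t2^5: CFSE(tet) = -0.4Δₜ = -0.4 × (4/9)(9565) = -1700 cm⁻¹.
Subtracting, OSPE = -5739 − (-1700) = -4039 cm⁻¹.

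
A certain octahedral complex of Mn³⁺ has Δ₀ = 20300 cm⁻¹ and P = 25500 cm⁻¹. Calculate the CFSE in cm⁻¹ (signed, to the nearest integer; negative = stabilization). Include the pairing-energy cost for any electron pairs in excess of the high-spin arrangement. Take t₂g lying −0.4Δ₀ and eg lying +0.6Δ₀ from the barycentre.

-12180

Mn³⁺: group 7, so d-count = 7 − 3 = 4.
With Δ₀ < P the complex is high-spin.
Filling d⁴ accordingly: t₂g³ eg¹.
Orbital CFSE = -0.6Δ₀ = -0.6 × 20300 = -12180 cm⁻¹.
High-spin has no excess pairs, so no pairing correction applies.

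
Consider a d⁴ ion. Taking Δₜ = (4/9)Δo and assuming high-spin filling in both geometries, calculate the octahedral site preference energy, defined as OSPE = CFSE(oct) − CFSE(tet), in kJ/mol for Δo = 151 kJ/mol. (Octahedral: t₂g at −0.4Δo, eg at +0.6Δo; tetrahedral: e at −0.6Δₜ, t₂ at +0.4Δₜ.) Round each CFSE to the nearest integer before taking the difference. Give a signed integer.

-64

Octahedral high-spin t2g^3 e_g^1: CFSE = -0.6 × 151 = -91 kJ/mol.
Tetrahedral: e^2 t2^2, CFSE = 2(−0.6) + 2(+0.4) = -0.4Δₜ = -0.4 × (4/9) × 151 = -27 kJ/mol.
OSPE = CFSE(oct) − CFSE(tet) = -91 − (-27) = -64 kJ/mol.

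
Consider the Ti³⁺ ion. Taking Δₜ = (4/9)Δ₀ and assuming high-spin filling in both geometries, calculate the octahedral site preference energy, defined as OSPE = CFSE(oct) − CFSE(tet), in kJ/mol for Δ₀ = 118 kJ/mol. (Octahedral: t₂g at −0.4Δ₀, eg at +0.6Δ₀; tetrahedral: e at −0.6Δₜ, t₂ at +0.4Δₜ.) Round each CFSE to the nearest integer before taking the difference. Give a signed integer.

-16

Ti is in group 4, so Ti³⁺ is d¹ (4 − 3 = 1).
Octahedral high-spin t2g^1 e_g^0: CFSE = -0.4 × 118 = -47 kJ/mol.
Tetrahedral e^1 t2^0 gives -0.6Δₜ = -0.6 × (4/9) × 118 = -31 kJ/mol.
OSPE = -47 − (-31) = -16 kJ/mol.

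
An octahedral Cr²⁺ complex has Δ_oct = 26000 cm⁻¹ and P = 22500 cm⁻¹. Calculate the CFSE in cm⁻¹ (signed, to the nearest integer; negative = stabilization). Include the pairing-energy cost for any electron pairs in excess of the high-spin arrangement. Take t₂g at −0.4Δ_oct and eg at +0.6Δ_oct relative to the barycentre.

-19100

Group 6 minus oxidation state +2 gives a d⁴ configuration for Cr²⁺.
Δ_oct > P, so pairing is preferred: the ground state is low-spin.
Configuration: t₂g⁴ eg⁰.
Orbital CFSE = -1.6Δ_oct = -1.6 × 26000 = -41600 cm⁻¹.
Excess pairs vs high-spin: 1 − 0 = 1; pairing cost = +22500 cm⁻¹.
Net CFSE = -41600 + 22500 = -19100 cm⁻¹.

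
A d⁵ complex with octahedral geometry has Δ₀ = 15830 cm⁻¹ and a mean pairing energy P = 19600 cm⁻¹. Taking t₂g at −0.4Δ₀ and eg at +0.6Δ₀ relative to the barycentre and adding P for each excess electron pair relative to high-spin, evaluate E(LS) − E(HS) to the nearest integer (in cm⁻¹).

7540

In the high-spin limit (t₂g³ eg²) the orbital term is 0.0Δ₀ = 0 cm⁻¹, with no excess pairing.
For low-spin the configuration is t₂g⁵ eg⁰: orbital energy -2.0 × 15830 = -31660 cm⁻¹, and 2 additional pairs relative to high-spin add 39200 cm⁻¹, giving 7540 cm⁻¹.
Thus E(LS) − E(HS) = 7540 cm⁻¹.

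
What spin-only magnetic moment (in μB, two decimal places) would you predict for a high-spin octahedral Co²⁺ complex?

Co²⁺: group 9, so d-count = 9 − 2 = 7.
Configuration: t₂g⁵ eg² → 3 unpaired electrons.
μ(spin-only) = √[3(3+2)] = √15 ≈ 3.87 μB.

3.87 μB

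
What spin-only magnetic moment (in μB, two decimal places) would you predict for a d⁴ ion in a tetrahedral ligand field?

4.90 μB

Tetrahedral fields are weak (Δₜ ≈ 4/9 Δₒ), so electrons fill high-spin.
Configuration: e^2 t2^2 → 4 unpaired electrons.
μ(spin-only) = √[4(4+2)] = √24 ≈ 4.90 μB.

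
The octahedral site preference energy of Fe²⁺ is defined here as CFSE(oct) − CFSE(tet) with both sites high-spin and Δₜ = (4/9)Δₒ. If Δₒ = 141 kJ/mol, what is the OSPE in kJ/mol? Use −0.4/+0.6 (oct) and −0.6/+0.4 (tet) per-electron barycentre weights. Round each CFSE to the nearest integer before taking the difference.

Fe is in group 8, so Fe²⁺ is d⁶ (8 − 2 = 6).
Octahedral high-spin t₂g⁴ eg²: CFSE = -0.4 × 141 = -56 kJ/mol.
Tetrahedral e³ t₂³ gives -0.6Δₜ = -0.6 × (4/9) × 141 = -38 kJ/mol.
OSPE = CFSE(oct) − CFSE(tet) = -56 − (-38) = -18 kJ/mol.

-18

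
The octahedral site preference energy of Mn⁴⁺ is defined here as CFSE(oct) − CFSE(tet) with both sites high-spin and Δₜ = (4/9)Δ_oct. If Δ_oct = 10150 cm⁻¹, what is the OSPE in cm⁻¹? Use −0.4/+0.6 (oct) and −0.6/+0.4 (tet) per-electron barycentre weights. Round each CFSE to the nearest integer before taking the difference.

Mn sits in group 7; removing 4 electrons leaves Mn⁴⁺ with 7 − 4 = 3 d electrons.
Octahedral (high-spin): t₂g³ eg⁰, CFSE = 3(−0.4) + 0(+0.6) = -1.2Δ_oct = -1.2 × 10150 = -12180 cm⁻¹.
In a tetrahedral site the filling is e² t₂¹: CFSE(tet) = -0.8Δₜ = -0.8 × (4/9)(10150) = -3609 cm⁻¹.
OSPE = -12180 − (-3609) = -8571 cm⁻¹.

-8571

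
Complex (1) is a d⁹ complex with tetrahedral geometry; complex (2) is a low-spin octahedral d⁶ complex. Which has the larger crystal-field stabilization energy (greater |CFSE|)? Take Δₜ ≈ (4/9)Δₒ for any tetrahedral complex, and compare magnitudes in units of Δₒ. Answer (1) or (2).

(1): Tetrahedral fields are weak (Δₜ ≈ 4/9 Δₒ), so electrons fill high-spin; e⁴ t₂⁵, CFSE = -0.4Δₜ ≈ -0.18Δₒ.
(2): t₂g⁶ eg⁰, CFSE = -2.4Δₒ.
So (2) has the larger |CFSE|.

(2)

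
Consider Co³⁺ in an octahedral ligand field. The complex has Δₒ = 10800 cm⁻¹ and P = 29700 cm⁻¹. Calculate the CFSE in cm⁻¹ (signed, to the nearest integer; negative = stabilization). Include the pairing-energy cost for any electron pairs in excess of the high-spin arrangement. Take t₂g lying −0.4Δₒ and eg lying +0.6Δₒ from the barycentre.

Co³⁺: group 9, so d-count = 9 − 3 = 6.
Since Δₒ = 10800 cm⁻¹ < P = 29700 cm⁻¹, the complex adopts the high-spin configuration.
Configuration: t₂g⁴ eg².
Orbital CFSE = -0.4Δₒ = -0.4 × 10800 = -4320 cm⁻¹.
High-spin has no excess pairs, so no pairing correction applies.

-4320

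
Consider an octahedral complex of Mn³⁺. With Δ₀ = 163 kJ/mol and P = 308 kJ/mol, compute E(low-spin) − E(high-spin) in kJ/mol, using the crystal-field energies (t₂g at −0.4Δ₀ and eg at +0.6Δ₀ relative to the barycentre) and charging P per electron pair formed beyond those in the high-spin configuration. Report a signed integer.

Mn sits in group 7; removing 3 electrons leaves Mn³⁺ with 7 − 3 = 4 d electrons.
High-spin: t₂g³ eg¹, CFSE = -0.6Δ₀ = -98 kJ/mol.
Low-spin t₂g⁴ eg⁰ gives -1.6Δ₀ = -261 kJ/mol, but forming 1 extra pair costs 1P = 308 kJ/mol, so E(LS) = -261 + 308 = 47 kJ/mol.
E(LS) − E(HS) = 47 − (-98) = 145 kJ/mol.

145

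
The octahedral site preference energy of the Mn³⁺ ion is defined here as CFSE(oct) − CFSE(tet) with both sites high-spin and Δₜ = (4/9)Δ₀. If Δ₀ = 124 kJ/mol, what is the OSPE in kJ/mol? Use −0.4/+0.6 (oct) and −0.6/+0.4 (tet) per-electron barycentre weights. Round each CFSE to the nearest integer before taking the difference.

-52

Group 7 minus oxidation state +3 gives a d⁴ configuration for Mn³⁺.
Octahedral (high-spin): t₂g³ eg¹, CFSE = 3(−0.4) + 1(+0.6) = -0.6Δ₀ = -0.6 × 124 = -74 kJ/mol.
Tetrahedral e² t₂² gives -0.4Δₜ = -0.4 × (4/9) × 124 = -22 kJ/mol.
OSPE = CFSE(oct) − CFSE(tet) = -74 − (-22) = -52 kJ/mol.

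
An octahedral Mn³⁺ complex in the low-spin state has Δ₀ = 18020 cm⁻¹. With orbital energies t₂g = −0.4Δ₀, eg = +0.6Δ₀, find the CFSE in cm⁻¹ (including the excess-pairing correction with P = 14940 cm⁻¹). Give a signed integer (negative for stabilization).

-13892

Mn sits in group 7; removing 3 electrons leaves Mn³⁺ with 7 − 3 = 4 d electrons.
Electron filling gives t₂g⁴ eg⁰.
CFSE(orbital) = 4×(-0.4Δ₀) + 0×(0.6Δ₀) = -1.6Δ₀; with Δ₀ = 18020 cm⁻¹ that is -28832 cm⁻¹.
High-spin d⁴ would be t₂g³ eg¹ with 0 pairs; low-spin has 1, so 1 excess pair costs +1P = +14940 cm⁻¹.
Combining: -28832 + 14940 = -13892 cm⁻¹.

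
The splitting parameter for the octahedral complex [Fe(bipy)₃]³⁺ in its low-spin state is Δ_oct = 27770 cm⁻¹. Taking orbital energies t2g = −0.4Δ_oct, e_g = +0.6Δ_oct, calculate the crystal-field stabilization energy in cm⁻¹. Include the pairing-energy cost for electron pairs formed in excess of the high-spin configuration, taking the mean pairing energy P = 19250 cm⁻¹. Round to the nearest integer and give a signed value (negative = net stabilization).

-17040

bipy is neutral, so the +3 overall charge sits on Fe: oxidation state +3.
Fe is in group 8, so Fe³⁺ is d⁵ (8 − 3 = 5).
Electron filling gives t2g^5 e_g^0.
Orbital CFSE = 5(-0.4) + 0(0.6) = -2.0Δ_oct = -2.0 × 27770 = -55540 cm⁻¹.
High-spin d⁵ would be t2g^3 e_g^2 with 0 pairs; low-spin has 2, so 2 excess pairs cost +2P = +38500 cm⁻¹.
Overall CFSE = -55540 + 38500 = -17040 cm⁻¹.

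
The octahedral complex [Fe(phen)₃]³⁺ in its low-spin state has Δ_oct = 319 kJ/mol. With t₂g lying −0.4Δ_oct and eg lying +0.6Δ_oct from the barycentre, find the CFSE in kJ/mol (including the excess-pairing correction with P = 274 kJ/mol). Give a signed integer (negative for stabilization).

phen is neutral, so the +3 overall charge sits on Fe: oxidation state +3.
Group 8 minus oxidation state +3 gives a d⁵ configuration for Fe³⁺.
Configuration: t₂g⁵ eg⁰.
Orbital CFSE = 5(-0.4) + 0(0.6) = -2.0Δ_oct = -2.0 × 319 = -638 kJ/mol.
Relative to high-spin t₂g³ eg² (0 paired), the low-spin configuration has 2 additional pairs, contributing +2 × 274 = +548 kJ/mol.
Overall CFSE = -638 + 548 = -90 kJ/mol.

-90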